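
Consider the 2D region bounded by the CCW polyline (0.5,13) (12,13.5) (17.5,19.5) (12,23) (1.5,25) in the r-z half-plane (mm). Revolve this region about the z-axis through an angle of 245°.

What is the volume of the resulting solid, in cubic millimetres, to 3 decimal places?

Profile (r,z), 5 vertices: (0.5,13) (12,13.5) (17.5,19.5) (12,23) (1.5,25)
edge 0: (0.5,13)→(12,13.5)  cross = 0.5·13.5 − 12·13 = -149.2500; (r_i+r_j)·cross = 12.5·-149.2500 = -1865.6250
edge 1: (12,13.5)→(17.5,19.5)  cross = 12·19.5 − 17.5·13.5 = -2.2500; (r_i+r_j)·cross = 29.5·-2.2500 = -66.3750
edge 2: (17.5,19.5)→(12,23)  cross = 17.5·23 − 12·19.5 = 168.5000; (r_i+r_j)·cross = 29.5·168.5000 = 4970.7500
edge 3: (12,23)→(1.5,25)  cross = 12·25 − 1.5·23 = 265.5000; (r_i+r_j)·cross = 13.5·265.5000 = 3584.2500
edge 4: (1.5,25)→(0.5,13)  cross = 1.5·13 − 0.5·25 = 7.0000; (r_i+r_j)·cross = 2·7.0000 = 14.0000
Σcross = 289.5000 → A = |Σcross|/2 = 144.7500 mm²
Σ(r_i+r_j)·cross = 6637.0000 → first moment M = |Σ|/6 = 1106.1667
R_c = M/A = 1106.1667/144.7500 = 7.6419 mm
θ = 245° = 4.276057 rad
V = θ·R_c·A = 4.276057·7.6419·144.7500 = 4730.031 mm³

Volume = 4730.031 mm³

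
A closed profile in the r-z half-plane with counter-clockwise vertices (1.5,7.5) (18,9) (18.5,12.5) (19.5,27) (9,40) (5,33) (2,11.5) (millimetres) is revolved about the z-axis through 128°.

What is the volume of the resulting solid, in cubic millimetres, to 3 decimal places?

Profile (r,z), 7 vertices: (1.5,7.5) (18,9) (18.5,12.5) (19.5,27) (9,40) (5,33) (2,11.5)
edge 0: (1.5,7.5)→(18,9)  cross = 1.5·9 − 18·7.5 = -121.5000; (r_i+r_j)·cross = 19.5·-121.5000 = -2369.2500
edge 1: (18,9)→(18.5,12.5)  cross = 18·12.5 − 18.5·9 = 58.5000; (r_i+r_j)·cross = 36.5·58.5000 = 2135.2500
edge 2: (18.5,12.5)→(19.5,27)  cross = 18.5·27 − 19.5·12.5 = 255.7500; (r_i+r_j)·cross = 38·255.7500 = 9718.5000
edge 3: (19.5,27)→(9,40)  cross = 19.5·40 − 9·27 = 537.0000; (r_i+r_j)·cross = 28.5·537.0000 = 15304.5000
edge 4: (9,40)→(5,33)  cross = 9·33 − 5·40 = 97.0000; (r_i+r_j)·cross = 14·97.0000 = 1358.0000
edge 5: (5,33)→(2,11.5)  cross = 5·11.5 − 2·33 = -8.5000; (r_i+r_j)·cross = 7·-8.5000 = -59.5000
edge 6: (2,11.5)→(1.5,7.5)  cross = 2·7.5 − 1.5·11.5 = -2.2500; (r_i+r_j)·cross = 3.5·-2.2500 = -7.8750
Σcross = 816.0000 → A = |Σcross|/2 = 408.0000 mm²
Σ(r_i+r_j)·cross = 26079.6250 → first moment M = |Σ|/6 = 4346.6042
R_c = M/A = 4346.6042/408.0000 = 10.6534 mm
θ = 128° = 2.234021 rad
V = θ·R_c·A = 2.234021·10.6534·408.0000 = 9710.407 mm³

Volume = 9710.407 mm³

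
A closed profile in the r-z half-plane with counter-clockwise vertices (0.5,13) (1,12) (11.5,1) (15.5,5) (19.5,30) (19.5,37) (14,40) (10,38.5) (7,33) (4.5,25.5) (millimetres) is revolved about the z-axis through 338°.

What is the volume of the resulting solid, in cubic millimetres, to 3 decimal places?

Profile (r,z), 10 vertices: (0.5,13) (1,12) (11.5,1) (15.5,5) (19.5,30) (19.5,37) (14,40) (10,38.5) (7,33) (4.5,25.5)
edge 0: (0.5,13)→(1,12)  cross = 0.5·12 − 1·13 = -7.0000; (r_i+r_j)·cross = 1.5·-7.0000 = -10.5000
edge 1: (1,12)→(11.5,1)  cross = 1·1 − 11.5·12 = -137.0000; (r_i+r_j)·cross = 12.5·-137.0000 = -1712.5000
edge 2: (11.5,1)→(15.5,5)  cross = 11.5·5 − 15.5·1 = 42.0000; (r_i+r_j)·cross = 27·42.0000 = 1134.0000
edge 3: (15.5,5)→(19.5,30)  cross = 15.5·30 − 19.5·5 = 367.5000; (r_i+r_j)·cross = 35·367.5000 = 12862.5000
edge 4: (19.5,30)→(19.5,37)  cross = 19.5·37 − 19.5·30 = 136.5000; (r_i+r_j)·cross = 39·136.5000 = 5323.5000
edge 5: (19.5,37)→(14,40)  cross = 19.5·40 − 14·37 = 262.0000; (r_i+r_j)·cross = 33.5·262.0000 = 8777.0000
edge 6: (14,40)→(10,38.5)  cross = 14·38.5 − 10·40 = 139.0000; (r_i+r_j)·cross = 24·139.0000 = 3336.0000
edge 7: (10,38.5)→(7,33)  cross = 10·33 − 7·38.5 = 60.5000; (r_i+r_j)·cross = 17·60.5000 = 1028.5000
edge 8: (7,33)→(4.5,25.5)  cross = 7·25.5 − 4.5·33 = 30.0000; (r_i+r_j)·cross = 11.5·30.0000 = 345.0000
edge 9: (4.5,25.5)→(0.5,13)  cross = 4.5·13 − 0.5·25.5 = 45.7500; (r_i+r_j)·cross = 5·45.7500 = 228.7500
Σcross = 939.2500 → A = |Σcross|/2 = 469.6250 mm²
Σ(r_i+r_j)·cross = 31312.2500 → first moment M = |Σ|/6 = 5218.7083
R_c = M/A = 5218.7083/469.6250 = 11.1125 mm
θ = 338° = 5.899213 rad
V = θ·R_c·A = 5.899213·11.1125·469.6250 = 30786.271 mm³

Volume = 30786.271 mm³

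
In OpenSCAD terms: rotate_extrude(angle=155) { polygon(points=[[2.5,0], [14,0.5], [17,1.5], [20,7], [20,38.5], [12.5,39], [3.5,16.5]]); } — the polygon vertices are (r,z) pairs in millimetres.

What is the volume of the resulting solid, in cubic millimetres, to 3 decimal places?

Profile (r,z), 7 vertices: (2.5,0) (14,0.5) (17,1.5) (20,7) (20,38.5) (12.5,39) (3.5,16.5)
edge 0: (2.5,0)→(14,0.5)  cross = 2.5·0.5 − 14·0 = 1.2500; (r_i+r_j)·cross = 16.5·1.2500 = 20.6250
edge 1: (14,0.5)→(17,1.5)  cross = 14·1.5 − 17·0.5 = 12.5000; (r_i+r_j)·cross = 31·12.5000 = 387.5000
edge 2: (17,1.5)→(20,7)  cross = 17·7 − 20·1.5 = 89.0000; (r_i+r_j)·cross = 37·89.0000 = 3293.0000
edge 3: (20,7)→(20,38.5)  cross = 20·38.5 − 20·7 = 630.0000; (r_i+r_j)·cross = 40·630.0000 = 25200.0000
edge 4: (20,38.5)→(12.5,39)  cross = 20·39 − 12.5·38.5 = 298.7500; (r_i+r_j)·cross = 32.5·298.7500 = 9709.3750
edge 5: (12.5,39)→(3.5,16.5)  cross = 12.5·16.5 − 3.5·39 = 69.7500; (r_i+r_j)·cross = 16·69.7500 = 1116.0000
edge 6: (3.5,16.5)→(2.5,0)  cross = 3.5·0 − 2.5·16.5 = -41.2500; (r_i+r_j)·cross = 6·-41.2500 = -247.5000
Σcross = 1060.0000 → A = |Σcross|/2 = 530.0000 mm²
Σ(r_i+r_j)·cross = 39479.0000 → first moment M = |Σ|/6 = 6579.8333
R_c = M/A = 6579.8333/530.0000 = 12.4148 mm
θ = 155° = 2.705260 rad
V = θ·R_c·A = 2.705260·12.4148·530.0000 = 17800.162 mm³

Volume = 17800.162 mm³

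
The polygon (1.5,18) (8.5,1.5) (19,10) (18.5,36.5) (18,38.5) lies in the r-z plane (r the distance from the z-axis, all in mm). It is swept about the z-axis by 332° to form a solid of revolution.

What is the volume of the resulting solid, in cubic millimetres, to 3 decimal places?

Profile (r,z), 5 vertices: (1.5,18) (8.5,1.5) (19,10) (18.5,36.5) (18,38.5)
edge 0: (1.5,18)→(8.5,1.5)  cross = 1.5·1.5 − 8.5·18 = -150.7500; (r_i+r_j)·cross = 10·-150.7500 = -1507.5000
edge 1: (8.5,1.5)→(19,10)  cross = 8.5·10 − 19·1.5 = 56.5000; (r_i+r_j)·cross = 27.5·56.5000 = 1553.7500
edge 2: (19,10)→(18.5,36.5)  cross = 19·36.5 − 18.5·10 = 508.5000; (r_i+r_j)·cross = 37.5·508.5000 = 19068.7500
edge 3: (18.5,36.5)→(18,38.5)  cross = 18.5·38.5 − 18·36.5 = 55.2500; (r_i+r_j)·cross = 36.5·55.2500 = 2016.6250
edge 4: (18,38.5)→(1.5,18)  cross = 18·18 − 1.5·38.5 = 266.2500; (r_i+r_j)·cross = 19.5·266.2500 = 5191.8750
Σcross = 735.7500 → A = |Σcross|/2 = 367.8750 mm²
Σ(r_i+r_j)·cross = 26323.5000 → first moment M = |Σ|/6 = 4387.2500
R_c = M/A = 4387.2500/367.8750 = 11.9259 mm
θ = 332° = 5.794493 rad
V = θ·R_c·A = 5.794493·11.9259·367.8750 = 25421.890 mm³

Volume = 25421.890 mm³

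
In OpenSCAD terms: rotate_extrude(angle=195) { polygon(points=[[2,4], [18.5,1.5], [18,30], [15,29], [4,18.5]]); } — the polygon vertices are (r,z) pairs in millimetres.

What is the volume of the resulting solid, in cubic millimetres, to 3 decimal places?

Profile (r,z), 5 vertices: (2,4) (18.5,1.5) (18,30) (15,29) (4,18.5)
edge 0: (2,4)→(18.5,1.5)  cross = 2·1.5 − 18.5·4 = -71.0000; (r_i+r_j)·cross = 20.5·-71.0000 = -1455.5000
edge 1: (18.5,1.5)→(18,30)  cross = 18.5·30 − 18·1.5 = 528.0000; (r_i+r_j)·cross = 36.5·528.0000 = 19272.0000
edge 2: (18,30)→(15,29)  cross = 18·29 − 15·30 = 72.0000; (r_i+r_j)·cross = 33·72.0000 = 2376.0000
edge 3: (15,29)→(4,18.5)  cross = 15·18.5 − 4·29 = 161.5000; (r_i+r_j)·cross = 19·161.5000 = 3068.5000
edge 4: (4,18.5)→(2,4)  cross = 4·4 − 2·18.5 = -21.0000; (r_i+r_j)·cross = 6·-21.0000 = -126.0000
Σcross = 669.5000 → A = |Σcross|/2 = 334.7500 mm²
Σ(r_i+r_j)·cross = 23135.0000 → first moment M = |Σ|/6 = 3855.8333
R_c = M/A = 3855.8333/334.7500 = 11.5185 mm
θ = 195° = 3.403392 rad
V = θ·R_c·A = 3.403392·11.5185·334.7500 = 13122.912 mm³

Volume = 13122.912 mm³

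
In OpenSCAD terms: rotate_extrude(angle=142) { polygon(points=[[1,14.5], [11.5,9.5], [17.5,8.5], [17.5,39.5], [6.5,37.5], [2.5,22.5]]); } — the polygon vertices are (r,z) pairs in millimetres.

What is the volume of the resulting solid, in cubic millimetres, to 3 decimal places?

Volume = 10386.012 mm³

Profile (r,z), 6 vertices: (1,14.5) (11.5,9.5) (17.5,8.5) (17.5,39.5) (6.5,37.5) (2.5,22.5)
edge 0: (1,14.5)→(11.5,9.5)  cross = 1·9.5 − 11.5·14.5 = -157.2500; (r_i+r_j)·cross = 12.5·-157.2500 = -1965.6250
edge 1: (11.5,9.5)→(17.5,8.5)  cross = 11.5·8.5 − 17.5·9.5 = -68.5000; (r_i+r_j)·cross = 29·-68.5000 = -1986.5000
edge 2: (17.5,8.5)→(17.5,39.5)  cross = 17.5·39.5 − 17.5·8.5 = 542.5000; (r_i+r_j)·cross = 35·542.5000 = 18987.5000
edge 3: (17.5,39.5)→(6.5,37.5)  cross = 17.5·37.5 − 6.5·39.5 = 399.5000; (r_i+r_j)·cross = 24·399.5000 = 9588.0000
edge 4: (6.5,37.5)→(2.5,22.5)  cross = 6.5·22.5 − 2.5·37.5 = 52.5000; (r_i+r_j)·cross = 9·52.5000 = 472.5000
edge 5: (2.5,22.5)→(1,14.5)  cross = 2.5·14.5 − 1·22.5 = 13.7500; (r_i+r_j)·cross = 3.5·13.7500 = 48.1250
Σcross = 782.5000 → A = |Σcross|/2 = 391.2500 mm²
Σ(r_i+r_j)·cross = 25144.0000 → first moment M = |Σ|/6 = 4190.6667
R_c = M/A = 4190.6667/391.2500 = 10.7110 mm
θ = 142° = 2.478368 rad
V = θ·R_c·A = 2.478368·10.7110·391.2500 = 10386.012 mm³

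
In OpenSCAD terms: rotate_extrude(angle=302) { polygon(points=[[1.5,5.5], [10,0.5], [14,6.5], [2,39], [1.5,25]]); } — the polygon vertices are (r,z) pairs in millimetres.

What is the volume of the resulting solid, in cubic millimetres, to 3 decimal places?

Profile (r,z), 5 vertices: (1.5,5.5) (10,0.5) (14,6.5) (2,39) (1.5,25)
edge 0: (1.5,5.5)→(10,0.5)  cross = 1.5·0.5 − 10·5.5 = -54.2500; (r_i+r_j)·cross = 11.5·-54.2500 = -623.8750
edge 1: (10,0.5)→(14,6.5)  cross = 10·6.5 − 14·0.5 = 58.0000; (r_i+r_j)·cross = 24·58.0000 = 1392.0000
edge 2: (14,6.5)→(2,39)  cross = 14·39 − 2·6.5 = 533.0000; (r_i+r_j)·cross = 16·533.0000 = 8528.0000
edge 3: (2,39)→(1.5,25)  cross = 2·25 − 1.5·39 = -8.5000; (r_i+r_j)·cross = 3.5·-8.5000 = -29.7500
edge 4: (1.5,25)→(1.5,5.5)  cross = 1.5·5.5 − 1.5·25 = -29.2500; (r_i+r_j)·cross = 3·-29.2500 = -87.7500
Σcross = 499.0000 → A = |Σcross|/2 = 249.5000 mm²
Σ(r_i+r_j)·cross = 9178.6250 → first moment M = |Σ|/6 = 1529.7708
R_c = M/A = 1529.7708/249.5000 = 6.1313 mm
θ = 302° = 5.270894 rad
V = θ·R_c·A = 5.270894·6.1313·249.5000 = 8063.260 mm³

Volume = 8063.260 mm³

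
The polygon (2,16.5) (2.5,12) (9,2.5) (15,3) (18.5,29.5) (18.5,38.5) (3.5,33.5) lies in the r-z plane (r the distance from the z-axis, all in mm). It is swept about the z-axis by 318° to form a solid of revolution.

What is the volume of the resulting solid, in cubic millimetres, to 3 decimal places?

Volume = 26126.739 mm³

Profile (r,z), 7 vertices: (2,16.5) (2.5,12) (9,2.5) (15,3) (18.5,29.5) (18.5,38.5) (3.5,33.5)
edge 0: (2,16.5)→(2.5,12)  cross = 2·12 − 2.5·16.5 = -17.2500; (r_i+r_j)·cross = 4.5·-17.2500 = -77.6250
edge 1: (2.5,12)→(9,2.5)  cross = 2.5·2.5 − 9·12 = -101.7500; (r_i+r_j)·cross = 11.5·-101.7500 = -1170.1250
edge 2: (9,2.5)→(15,3)  cross = 9·3 − 15·2.5 = -10.5000; (r_i+r_j)·cross = 24·-10.5000 = -252.0000
edge 3: (15,3)→(18.5,29.5)  cross = 15·29.5 − 18.5·3 = 387.0000; (r_i+r_j)·cross = 33.5·387.0000 = 12964.5000
edge 4: (18.5,29.5)→(18.5,38.5)  cross = 18.5·38.5 − 18.5·29.5 = 166.5000; (r_i+r_j)·cross = 37·166.5000 = 6160.5000
edge 5: (18.5,38.5)→(3.5,33.5)  cross = 18.5·33.5 − 3.5·38.5 = 485.0000; (r_i+r_j)·cross = 22·485.0000 = 10670.0000
edge 6: (3.5,33.5)→(2,16.5)  cross = 3.5·16.5 − 2·33.5 = -9.2500; (r_i+r_j)·cross = 5.5·-9.2500 = -50.8750
Σcross = 899.7500 → A = |Σcross|/2 = 449.8750 mm²
Σ(r_i+r_j)·cross = 28244.3750 → first moment M = |Σ|/6 = 4707.3958
R_c = M/A = 4707.3958/449.8750 = 10.4638 mm
θ = 318° = 5.550147 rad
V = θ·R_c·A = 5.550147·10.4638·449.8750 = 26126.739 mm³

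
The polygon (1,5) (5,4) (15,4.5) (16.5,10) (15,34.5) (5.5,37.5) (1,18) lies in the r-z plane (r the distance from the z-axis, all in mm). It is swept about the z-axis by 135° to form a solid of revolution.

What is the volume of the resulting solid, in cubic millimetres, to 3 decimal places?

Profile (r,z), 7 vertices: (1,5) (5,4) (15,4.5) (16.5,10) (15,34.5) (5.5,37.5) (1,18)
edge 0: (1,5)→(5,4)  cross = 1·4 − 5·5 = -21.0000; (r_i+r_j)·cross = 6·-21.0000 = -126.0000
edge 1: (5,4)→(15,4.5)  cross = 5·4.5 − 15·4 = -37.5000; (r_i+r_j)·cross = 20·-37.5000 = -750.0000
edge 2: (15,4.5)→(16.5,10)  cross = 15·10 − 16.5·4.5 = 75.7500; (r_i+r_j)·cross = 31.5·75.7500 = 2386.1250
edge 3: (16.5,10)→(15,34.5)  cross = 16.5·34.5 − 15·10 = 419.2500; (r_i+r_j)·cross = 31.5·419.2500 = 13206.3750
edge 4: (15,34.5)→(5.5,37.5)  cross = 15·37.5 − 5.5·34.5 = 372.7500; (r_i+r_j)·cross = 20.5·372.7500 = 7641.3750
edge 5: (5.5,37.5)→(1,18)  cross = 5.5·18 − 1·37.5 = 61.5000; (r_i+r_j)·cross = 6.5·61.5000 = 399.7500
edge 6: (1,18)→(1,5)  cross = 1·5 − 1·18 = -13.0000; (r_i+r_j)·cross = 2·-13.0000 = -26.0000
Σcross = 857.7500 → A = |Σcross|/2 = 428.8750 mm²
Σ(r_i+r_j)·cross = 22731.6250 → first moment M = |Σ|/6 = 3788.6042
R_c = M/A = 3788.6042/428.8750 = 8.8338 mm
θ = 135° = 2.356194 rad
V = θ·R_c·A = 2.356194·8.8338·428.8750 = 8926.688 mm³

Volume = 8926.688 mm³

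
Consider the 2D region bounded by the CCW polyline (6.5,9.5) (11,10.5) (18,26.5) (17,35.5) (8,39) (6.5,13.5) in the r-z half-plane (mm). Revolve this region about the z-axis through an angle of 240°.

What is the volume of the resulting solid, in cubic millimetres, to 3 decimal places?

Volume = 11144.189 mm³

Profile (r,z), 6 vertices: (6.5,9.5) (11,10.5) (18,26.5) (17,35.5) (8,39) (6.5,13.5)
edge 0: (6.5,9.5)→(11,10.5)  cross = 6.5·10.5 − 11·9.5 = -36.2500; (r_i+r_j)·cross = 17.5·-36.2500 = -634.3750
edge 1: (11,10.5)→(18,26.5)  cross = 11·26.5 − 18·10.5 = 102.5000; (r_i+r_j)·cross = 29·102.5000 = 2972.5000
edge 2: (18,26.5)→(17,35.5)  cross = 18·35.5 − 17·26.5 = 188.5000; (r_i+r_j)·cross = 35·188.5000 = 6597.5000
edge 3: (17,35.5)→(8,39)  cross = 17·39 − 8·35.5 = 379.0000; (r_i+r_j)·cross = 25·379.0000 = 9475.0000
edge 4: (8,39)→(6.5,13.5)  cross = 8·13.5 − 6.5·39 = -145.5000; (r_i+r_j)·cross = 14.5·-145.5000 = -2109.7500
edge 5: (6.5,13.5)→(6.5,9.5)  cross = 6.5·9.5 − 6.5·13.5 = -26.0000; (r_i+r_j)·cross = 13·-26.0000 = -338.0000
Σcross = 462.2500 → A = |Σcross|/2 = 231.1250 mm²
Σ(r_i+r_j)·cross = 15962.8750 → first moment M = |Σ|/6 = 2660.4792
R_c = M/A = 2660.4792/231.1250 = 11.5110 mm
θ = 240° = 4.188790 rad
V = θ·R_c·A = 4.188790·11.5110·231.1250 = 11144.189 mm³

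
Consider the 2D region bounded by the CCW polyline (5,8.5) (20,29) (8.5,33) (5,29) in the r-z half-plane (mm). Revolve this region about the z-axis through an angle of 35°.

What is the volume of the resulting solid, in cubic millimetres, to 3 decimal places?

Profile (r,z), 4 vertices: (5,8.5) (20,29) (8.5,33) (5,29)
edge 0: (5,8.5)→(20,29)  cross = 5·29 − 20·8.5 = -25.0000; (r_i+r_j)·cross = 25·-25.0000 = -625.0000
edge 1: (20,29)→(8.5,33)  cross = 20·33 − 8.5·29 = 413.5000; (r_i+r_j)·cross = 28.5·413.5000 = 11784.7500
edge 2: (8.5,33)→(5,29)  cross = 8.5·29 − 5·33 = 81.5000; (r_i+r_j)·cross = 13.5·81.5000 = 1100.2500
edge 3: (5,29)→(5,8.5)  cross = 5·8.5 − 5·29 = -102.5000; (r_i+r_j)·cross = 10·-102.5000 = -1025.0000
Σcross = 367.5000 → A = |Σcross|/2 = 183.7500 mm²
Σ(r_i+r_j)·cross = 11235.0000 → first moment M = |Σ|/6 = 1872.5000
R_c = M/A = 1872.5000/183.7500 = 10.1905 mm
θ = 35° = 0.610865 rad
V = θ·R_c·A = 0.610865·10.1905·183.7500 = 1143.845 mm³

Volume = 1143.845 mm³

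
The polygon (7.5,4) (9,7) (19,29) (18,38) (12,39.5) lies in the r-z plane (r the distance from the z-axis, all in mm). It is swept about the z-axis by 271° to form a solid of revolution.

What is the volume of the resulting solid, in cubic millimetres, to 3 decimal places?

Volume = 11087.834 mm³

Profile (r,z), 5 vertices: (7.5,4) (9,7) (19,29) (18,38) (12,39.5)
edge 0: (7.5,4)→(9,7)  cross = 7.5·7 − 9·4 = 16.5000; (r_i+r_j)·cross = 16.5·16.5000 = 272.2500
edge 1: (9,7)→(19,29)  cross = 9·29 − 19·7 = 128.0000; (r_i+r_j)·cross = 28·128.0000 = 3584.0000
edge 2: (19,29)→(18,38)  cross = 19·38 − 18·29 = 200.0000; (r_i+r_j)·cross = 37·200.0000 = 7400.0000
edge 3: (18,38)→(12,39.5)  cross = 18·39.5 − 12·38 = 255.0000; (r_i+r_j)·cross = 30·255.0000 = 7650.0000
edge 4: (12,39.5)→(7.5,4)  cross = 12·4 − 7.5·39.5 = -248.2500; (r_i+r_j)·cross = 19.5·-248.2500 = -4840.8750
Σcross = 351.2500 → A = |Σcross|/2 = 175.6250 mm²
Σ(r_i+r_j)·cross = 14065.3750 → first moment M = |Σ|/6 = 2344.2292
R_c = M/A = 2344.2292/175.6250 = 13.3479 mm
θ = 271° = 4.729842 rad
V = θ·R_c·A = 4.729842·13.3479·175.6250 = 11087.834 mm³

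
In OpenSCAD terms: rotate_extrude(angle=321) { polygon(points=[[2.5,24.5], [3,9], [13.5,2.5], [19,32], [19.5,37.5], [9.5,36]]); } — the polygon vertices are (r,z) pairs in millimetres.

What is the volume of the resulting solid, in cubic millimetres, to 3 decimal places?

Volume = 23793.613 mm³

Profile (r,z), 6 vertices: (2.5,24.5) (3,9) (13.5,2.5) (19,32) (19.5,37.5) (9.5,36)
edge 0: (2.5,24.5)→(3,9)  cross = 2.5·9 − 3·24.5 = -51.0000; (r_i+r_j)·cross = 5.5·-51.0000 = -280.5000
edge 1: (3,9)→(13.5,2.5)  cross = 3·2.5 − 13.5·9 = -114.0000; (r_i+r_j)·cross = 16.5·-114.0000 = -1881.0000
edge 2: (13.5,2.5)→(19,32)  cross = 13.5·32 − 19·2.5 = 384.5000; (r_i+r_j)·cross = 32.5·384.5000 = 12496.2500
edge 3: (19,32)→(19.5,37.5)  cross = 19·37.5 − 19.5·32 = 88.5000; (r_i+r_j)·cross = 38.5·88.5000 = 3407.2500
edge 4: (19.5,37.5)→(9.5,36)  cross = 19.5·36 − 9.5·37.5 = 345.7500; (r_i+r_j)·cross = 29·345.7500 = 10026.7500
edge 5: (9.5,36)→(2.5,24.5)  cross = 9.5·24.5 − 2.5·36 = 142.7500; (r_i+r_j)·cross = 12·142.7500 = 1713.0000
Σcross = 796.5000 → A = |Σcross|/2 = 398.2500 mm²
Σ(r_i+r_j)·cross = 25481.7500 → first moment M = |Σ|/6 = 4246.9583
R_c = M/A = 4246.9583/398.2500 = 10.6641 mm
θ = 321° = 5.602507 rad
V = θ·R_c·A = 5.602507·10.6641·398.2500 = 23793.613 mm³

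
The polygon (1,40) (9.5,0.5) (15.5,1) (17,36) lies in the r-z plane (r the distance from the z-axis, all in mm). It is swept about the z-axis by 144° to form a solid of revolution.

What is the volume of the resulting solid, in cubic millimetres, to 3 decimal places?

Volume = 10569.784 mm³

Profile (r,z), 4 vertices: (1,40) (9.5,0.5) (15.5,1) (17,36)
edge 0: (1,40)→(9.5,0.5)  cross = 1·0.5 − 9.5·40 = -379.5000; (r_i+r_j)·cross = 10.5·-379.5000 = -3984.7500
edge 1: (9.5,0.5)→(15.5,1)  cross = 9.5·1 − 15.5·0.5 = 1.7500; (r_i+r_j)·cross = 25·1.7500 = 43.7500
edge 2: (15.5,1)→(17,36)  cross = 15.5·36 − 17·1 = 541.0000; (r_i+r_j)·cross = 32.5·541.0000 = 17582.5000
edge 3: (17,36)→(1,40)  cross = 17·40 − 1·36 = 644.0000; (r_i+r_j)·cross = 18·644.0000 = 11592.0000
Σcross = 807.2500 → A = |Σcross|/2 = 403.6250 mm²
Σ(r_i+r_j)·cross = 25233.5000 → first moment M = |Σ|/6 = 4205.5833
R_c = M/A = 4205.5833/403.6250 = 10.4195 mm
θ = 144° = 2.513274 rad
V = θ·R_c·A = 2.513274·10.4195·403.6250 = 10569.784 mm³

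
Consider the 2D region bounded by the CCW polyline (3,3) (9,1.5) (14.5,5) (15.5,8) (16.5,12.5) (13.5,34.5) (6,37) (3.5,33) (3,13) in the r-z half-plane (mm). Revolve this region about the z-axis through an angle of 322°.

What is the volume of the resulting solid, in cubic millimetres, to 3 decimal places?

Volume = 19903.206 mm³

Profile (r,z), 9 vertices: (3,3) (9,1.5) (14.5,5) (15.5,8) (16.5,12.5) (13.5,34.5) (6,37) (3.5,33) (3,13)
edge 0: (3,3)→(9,1.5)  cross = 3·1.5 − 9·3 = -22.5000; (r_i+r_j)·cross = 12·-22.5000 = -270.0000
edge 1: (9,1.5)→(14.5,5)  cross = 9·5 − 14.5·1.5 = 23.2500; (r_i+r_j)·cross = 23.5·23.2500 = 546.3750
edge 2: (14.5,5)→(15.5,8)  cross = 14.5·8 − 15.5·5 = 38.5000; (r_i+r_j)·cross = 30·38.5000 = 1155.0000
edge 3: (15.5,8)→(16.5,12.5)  cross = 15.5·12.5 − 16.5·8 = 61.7500; (r_i+r_j)·cross = 32·61.7500 = 1976.0000
edge 4: (16.5,12.5)→(13.5,34.5)  cross = 16.5·34.5 − 13.5·12.5 = 400.5000; (r_i+r_j)·cross = 30·400.5000 = 12015.0000
edge 5: (13.5,34.5)→(6,37)  cross = 13.5·37 − 6·34.5 = 292.5000; (r_i+r_j)·cross = 19.5·292.5000 = 5703.7500
edge 6: (6,37)→(3.5,33)  cross = 6·33 − 3.5·37 = 68.5000; (r_i+r_j)·cross = 9.5·68.5000 = 650.7500
edge 7: (3.5,33)→(3,13)  cross = 3.5·13 − 3·33 = -53.5000; (r_i+r_j)·cross = 6.5·-53.5000 = -347.7500
edge 8: (3,13)→(3,3)  cross = 3·3 − 3·13 = -30.0000; (r_i+r_j)·cross = 6·-30.0000 = -180.0000
Σcross = 779.0000 → A = |Σcross|/2 = 389.5000 mm²
Σ(r_i+r_j)·cross = 21249.1250 → first moment M = |Σ|/6 = 3541.5208
R_c = M/A = 3541.5208/389.5000 = 9.0925 mm
θ = 322° = 5.619960 rad
V = θ·R_c·A = 5.619960·9.0925·389.5000 = 19903.206 mm³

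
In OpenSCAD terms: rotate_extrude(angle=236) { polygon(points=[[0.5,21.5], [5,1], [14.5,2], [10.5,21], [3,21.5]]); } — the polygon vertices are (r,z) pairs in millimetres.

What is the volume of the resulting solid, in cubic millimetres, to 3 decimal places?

Profile (r,z), 5 vertices: (0.5,21.5) (5,1) (14.5,2) (10.5,21) (3,21.5)
edge 0: (0.5,21.5)→(5,1)  cross = 0.5·1 − 5·21.5 = -107.0000; (r_i+r_j)·cross = 5.5·-107.0000 = -588.5000
edge 1: (5,1)→(14.5,2)  cross = 5·2 − 14.5·1 = -4.5000; (r_i+r_j)·cross = 19.5·-4.5000 = -87.7500
edge 2: (14.5,2)→(10.5,21)  cross = 14.5·21 − 10.5·2 = 283.5000; (r_i+r_j)·cross = 25·283.5000 = 7087.5000
edge 3: (10.5,21)→(3,21.5)  cross = 10.5·21.5 − 3·21 = 162.7500; (r_i+r_j)·cross = 13.5·162.7500 = 2197.1250
edge 4: (3,21.5)→(0.5,21.5)  cross = 3·21.5 − 0.5·21.5 = 53.7500; (r_i+r_j)·cross = 3.5·53.7500 = 188.1250
Σcross = 388.5000 → A = |Σcross|/2 = 194.2500 mm²
Σ(r_i+r_j)·cross = 8796.5000 → first moment M = |Σ|/6 = 1466.0833
R_c = M/A = 1466.0833/194.2500 = 7.5474 mm
θ = 236° = 4.118977 rad
V = θ·R_c·A = 4.118977·7.5474·194.2500 = 6038.764 mm³

Volume = 6038.764 mm³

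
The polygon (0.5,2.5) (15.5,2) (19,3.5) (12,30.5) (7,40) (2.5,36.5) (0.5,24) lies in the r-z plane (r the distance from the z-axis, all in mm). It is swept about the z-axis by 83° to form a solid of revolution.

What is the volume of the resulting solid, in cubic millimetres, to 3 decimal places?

Volume = 5619.300 mm³

Profile (r,z), 7 vertices: (0.5,2.5) (15.5,2) (19,3.5) (12,30.5) (7,40) (2.5,36.5) (0.5,24)
edge 0: (0.5,2.5)→(15.5,2)  cross = 0.5·2 − 15.5·2.5 = -37.7500; (r_i+r_j)·cross = 16·-37.7500 = -604.0000
edge 1: (15.5,2)→(19,3.5)  cross = 15.5·3.5 − 19·2 = 16.2500; (r_i+r_j)·cross = 34.5·16.2500 = 560.6250
edge 2: (19,3.5)→(12,30.5)  cross = 19·30.5 − 12·3.5 = 537.5000; (r_i+r_j)·cross = 31·537.5000 = 16662.5000
edge 3: (12,30.5)→(7,40)  cross = 12·40 − 7·30.5 = 266.5000; (r_i+r_j)·cross = 19·266.5000 = 5063.5000
edge 4: (7,40)→(2.5,36.5)  cross = 7·36.5 − 2.5·40 = 155.5000; (r_i+r_j)·cross = 9.5·155.5000 = 1477.2500
edge 5: (2.5,36.5)→(0.5,24)  cross = 2.5·24 − 0.5·36.5 = 41.7500; (r_i+r_j)·cross = 3·41.7500 = 125.2500
edge 6: (0.5,24)→(0.5,2.5)  cross = 0.5·2.5 − 0.5·24 = -10.7500; (r_i+r_j)·cross = 1·-10.7500 = -10.7500
Σcross = 969.0000 → A = |Σcross|/2 = 484.5000 mm²
Σ(r_i+r_j)·cross = 23274.3750 → first moment M = |Σ|/6 = 3879.0625
R_c = M/A = 3879.0625/484.5000 = 8.0063 mm
θ = 83° = 1.448623 rad
V = θ·R_c·A = 1.448623·8.0063·484.5000 = 5619.300 mm³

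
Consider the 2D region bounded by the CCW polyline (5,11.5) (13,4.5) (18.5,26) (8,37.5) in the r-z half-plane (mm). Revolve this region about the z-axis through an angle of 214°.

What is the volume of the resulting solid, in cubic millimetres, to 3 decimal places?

Volume = 10812.527 mm³

Profile (r,z), 4 vertices: (5,11.5) (13,4.5) (18.5,26) (8,37.5)
edge 0: (5,11.5)→(13,4.5)  cross = 5·4.5 − 13·11.5 = -127.0000; (r_i+r_j)·cross = 18·-127.0000 = -2286.0000
edge 1: (13,4.5)→(18.5,26)  cross = 13·26 − 18.5·4.5 = 254.7500; (r_i+r_j)·cross = 31.5·254.7500 = 8024.6250
edge 2: (18.5,26)→(8,37.5)  cross = 18.5·37.5 − 8·26 = 485.7500; (r_i+r_j)·cross = 26.5·485.7500 = 12872.3750
edge 3: (8,37.5)→(5,11.5)  cross = 8·11.5 − 5·37.5 = -95.5000; (r_i+r_j)·cross = 13·-95.5000 = -1241.5000
Σcross = 518.0000 → A = |Σcross|/2 = 259.0000 mm²
Σ(r_i+r_j)·cross = 17369.5000 → first moment M = |Σ|/6 = 2894.9167
R_c = M/A = 2894.9167/259.0000 = 11.1773 mm
θ = 214° = 3.735005 rad
V = θ·R_c·A = 3.735005·11.1773·259.0000 = 10812.527 mm³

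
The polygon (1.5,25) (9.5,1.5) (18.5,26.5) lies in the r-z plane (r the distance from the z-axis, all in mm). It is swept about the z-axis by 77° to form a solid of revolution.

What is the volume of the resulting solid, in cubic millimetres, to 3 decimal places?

Volume = 2718.997 mm³

Profile (r,z), 3 vertices: (1.5,25) (9.5,1.5) (18.5,26.5)
edge 0: (1.5,25)→(9.5,1.5)  cross = 1.5·1.5 − 9.5·25 = -235.2500; (r_i+r_j)·cross = 11·-235.2500 = -2587.7500
edge 1: (9.5,1.5)→(18.5,26.5)  cross = 9.5·26.5 − 18.5·1.5 = 224.0000; (r_i+r_j)·cross = 28·224.0000 = 6272.0000
edge 2: (18.5,26.5)→(1.5,25)  cross = 18.5·25 − 1.5·26.5 = 422.7500; (r_i+r_j)·cross = 20·422.7500 = 8455.0000
Σcross = 411.5000 → A = |Σcross|/2 = 205.7500 mm²
Σ(r_i+r_j)·cross = 12139.2500 → first moment M = |Σ|/6 = 2023.2083
R_c = M/A = 2023.2083/205.7500 = 9.8333 mm
θ = 77° = 1.343904 rad
V = θ·R_c·A = 1.343904·9.8333·205.7500 = 2718.997 mm³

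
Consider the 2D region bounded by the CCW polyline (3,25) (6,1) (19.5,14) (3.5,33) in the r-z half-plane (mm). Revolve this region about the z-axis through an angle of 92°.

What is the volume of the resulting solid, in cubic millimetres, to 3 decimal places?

Profile (r,z), 4 vertices: (3,25) (6,1) (19.5,14) (3.5,33)
edge 0: (3,25)→(6,1)  cross = 3·1 − 6·25 = -147.0000; (r_i+r_j)·cross = 9·-147.0000 = -1323.0000
edge 1: (6,1)→(19.5,14)  cross = 6·14 − 19.5·1 = 64.5000; (r_i+r_j)·cross = 25.5·64.5000 = 1644.7500
edge 2: (19.5,14)→(3.5,33)  cross = 19.5·33 − 3.5·14 = 594.5000; (r_i+r_j)·cross = 23·594.5000 = 13673.5000
edge 3: (3.5,33)→(3,25)  cross = 3.5·25 − 3·33 = -11.5000; (r_i+r_j)·cross = 6.5·-11.5000 = -74.7500
Σcross = 500.5000 → A = |Σcross|/2 = 250.2500 mm²
Σ(r_i+r_j)·cross = 13920.5000 → first moment M = |Σ|/6 = 2320.0833
R_c = M/A = 2320.0833/250.2500 = 9.2711 mm
θ = 92° = 1.605703 rad
V = θ·R_c·A = 1.605703·9.2711·250.2500 = 3725.365 mm³

Volume = 3725.365 mm³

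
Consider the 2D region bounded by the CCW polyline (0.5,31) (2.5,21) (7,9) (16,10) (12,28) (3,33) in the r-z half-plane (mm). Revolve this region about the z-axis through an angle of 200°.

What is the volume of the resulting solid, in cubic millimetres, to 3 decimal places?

Profile (r,z), 6 vertices: (0.5,31) (2.5,21) (7,9) (16,10) (12,28) (3,33)
edge 0: (0.5,31)→(2.5,21)  cross = 0.5·21 − 2.5·31 = -67.0000; (r_i+r_j)·cross = 3·-67.0000 = -201.0000
edge 1: (2.5,21)→(7,9)  cross = 2.5·9 − 7·21 = -124.5000; (r_i+r_j)·cross = 9.5·-124.5000 = -1182.7500
edge 2: (7,9)→(16,10)  cross = 7·10 − 16·9 = -74.0000; (r_i+r_j)·cross = 23·-74.0000 = -1702.0000
edge 3: (16,10)→(12,28)  cross = 16·28 − 12·10 = 328.0000; (r_i+r_j)·cross = 28·328.0000 = 9184.0000
edge 4: (12,28)→(3,33)  cross = 12·33 − 3·28 = 312.0000; (r_i+r_j)·cross = 15·312.0000 = 4680.0000
edge 5: (3,33)→(0.5,31)  cross = 3·31 − 0.5·33 = 76.5000; (r_i+r_j)·cross = 3.5·76.5000 = 267.7500
Σcross = 451.0000 → A = |Σcross|/2 = 225.5000 mm²
Σ(r_i+r_j)·cross = 11046.0000 → first moment M = |Σ|/6 = 1841.0000
R_c = M/A = 1841.0000/225.5000 = 8.1641 mm
θ = 200° = 3.490659 rad
V = θ·R_c·A = 3.490659·8.1641·225.5000 = 6426.302 mm³

Volume = 6426.302 mm³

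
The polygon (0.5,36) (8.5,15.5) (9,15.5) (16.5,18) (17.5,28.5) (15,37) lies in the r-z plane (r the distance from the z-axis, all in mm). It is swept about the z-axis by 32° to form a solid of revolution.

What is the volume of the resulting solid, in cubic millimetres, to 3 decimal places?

Profile (r,z), 6 vertices: (0.5,36) (8.5,15.5) (9,15.5) (16.5,18) (17.5,28.5) (15,37)
edge 0: (0.5,36)→(8.5,15.5)  cross = 0.5·15.5 − 8.5·36 = -298.2500; (r_i+r_j)·cross = 9·-298.2500 = -2684.2500
edge 1: (8.5,15.5)→(9,15.5)  cross = 8.5·15.5 − 9·15.5 = -7.7500; (r_i+r_j)·cross = 17.5·-7.7500 = -135.6250
edge 2: (9,15.5)→(16.5,18)  cross = 9·18 − 16.5·15.5 = -93.7500; (r_i+r_j)·cross = 25.5·-93.7500 = -2390.6250
edge 3: (16.5,18)→(17.5,28.5)  cross = 16.5·28.5 − 17.5·18 = 155.2500; (r_i+r_j)·cross = 34·155.2500 = 5278.5000
edge 4: (17.5,28.5)→(15,37)  cross = 17.5·37 − 15·28.5 = 220.0000; (r_i+r_j)·cross = 32.5·220.0000 = 7150.0000
edge 5: (15,37)→(0.5,36)  cross = 15·36 − 0.5·37 = 521.5000; (r_i+r_j)·cross = 15.5·521.5000 = 8083.2500
Σcross = 497.0000 → A = |Σcross|/2 = 248.5000 mm²
Σ(r_i+r_j)·cross = 15301.2500 → first moment M = |Σ|/6 = 2550.2083
R_c = M/A = 2550.2083/248.5000 = 10.2624 mm
θ = 32° = 0.558505 rad
V = θ·R_c·A = 0.558505·10.2624·248.5000 = 1424.305 mm³

Volume = 1424.305 mm³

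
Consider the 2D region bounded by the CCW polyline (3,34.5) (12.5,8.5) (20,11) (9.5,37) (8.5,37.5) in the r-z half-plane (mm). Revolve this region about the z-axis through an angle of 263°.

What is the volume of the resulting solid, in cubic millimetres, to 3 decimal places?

Profile (r,z), 5 vertices: (3,34.5) (12.5,8.5) (20,11) (9.5,37) (8.5,37.5)
edge 0: (3,34.5)→(12.5,8.5)  cross = 3·8.5 − 12.5·34.5 = -405.7500; (r_i+r_j)·cross = 15.5·-405.7500 = -6289.1250
edge 1: (12.5,8.5)→(20,11)  cross = 12.5·11 − 20·8.5 = -32.5000; (r_i+r_j)·cross = 32.5·-32.5000 = -1056.2500
edge 2: (20,11)→(9.5,37)  cross = 20·37 − 9.5·11 = 635.5000; (r_i+r_j)·cross = 29.5·635.5000 = 18747.2500
edge 3: (9.5,37)→(8.5,37.5)  cross = 9.5·37.5 − 8.5·37 = 41.7500; (r_i+r_j)·cross = 18·41.7500 = 751.5000
edge 4: (8.5,37.5)→(3,34.5)  cross = 8.5·34.5 − 3·37.5 = 180.7500; (r_i+r_j)·cross = 11.5·180.7500 = 2078.6250
Σcross = 419.7500 → A = |Σcross|/2 = 209.8750 mm²
Σ(r_i+r_j)·cross = 14232.0000 → first moment M = |Σ|/6 = 2372.0000
R_c = M/A = 2372.0000/209.8750 = 11.3020 mm
θ = 263° = 4.590216 rad
V = θ·R_c·A = 4.590216·11.3020·209.8750 = 10887.992 mm³

Volume = 10887.992 mm³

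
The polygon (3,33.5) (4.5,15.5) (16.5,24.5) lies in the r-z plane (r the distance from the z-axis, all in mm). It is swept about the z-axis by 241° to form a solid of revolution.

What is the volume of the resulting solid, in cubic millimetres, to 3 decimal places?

Volume = 3861.332 mm³

Profile (r,z), 3 vertices: (3,33.5) (4.5,15.5) (16.5,24.5)
edge 0: (3,33.5)→(4.5,15.5)  cross = 3·15.5 − 4.5·33.5 = -104.2500; (r_i+r_j)·cross = 7.5·-104.2500 = -781.8750
edge 1: (4.5,15.5)→(16.5,24.5)  cross = 4.5·24.5 − 16.5·15.5 = -145.5000; (r_i+r_j)·cross = 21·-145.5000 = -3055.5000
edge 2: (16.5,24.5)→(3,33.5)  cross = 16.5·33.5 − 3·24.5 = 479.2500; (r_i+r_j)·cross = 19.5·479.2500 = 9345.3750
Σcross = 229.5000 → A = |Σcross|/2 = 114.7500 mm²
Σ(r_i+r_j)·cross = 5508.0000 → first moment M = |Σ|/6 = 918.0000
R_c = M/A = 918.0000/114.7500 = 8.0000 mm
θ = 241° = 4.206243 rad
V = θ·R_c·A = 4.206243·8.0000·114.7500 = 3861.332 mm³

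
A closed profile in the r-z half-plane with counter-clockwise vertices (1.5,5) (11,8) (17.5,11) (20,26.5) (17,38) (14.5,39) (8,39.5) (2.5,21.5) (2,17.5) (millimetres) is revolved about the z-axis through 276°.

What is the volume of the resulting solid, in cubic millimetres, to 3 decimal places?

Volume = 23783.370 mm³

Profile (r,z), 9 vertices: (1.5,5) (11,8) (17.5,11) (20,26.5) (17,38) (14.5,39) (8,39.5) (2.5,21.5) (2,17.5)
edge 0: (1.5,5)→(11,8)  cross = 1.5·8 − 11·5 = -43.0000; (r_i+r_j)·cross = 12.5·-43.0000 = -537.5000
edge 1: (11,8)→(17.5,11)  cross = 11·11 − 17.5·8 = -19.0000; (r_i+r_j)·cross = 28.5·-19.0000 = -541.5000
edge 2: (17.5,11)→(20,26.5)  cross = 17.5·26.5 − 20·11 = 243.7500; (r_i+r_j)·cross = 37.5·243.7500 = 9140.6250
edge 3: (20,26.5)→(17,38)  cross = 20·38 − 17·26.5 = 309.5000; (r_i+r_j)·cross = 37·309.5000 = 11451.5000
edge 4: (17,38)→(14.5,39)  cross = 17·39 − 14.5·38 = 112.0000; (r_i+r_j)·cross = 31.5·112.0000 = 3528.0000
edge 5: (14.5,39)→(8,39.5)  cross = 14.5·39.5 − 8·39 = 260.7500; (r_i+r_j)·cross = 22.5·260.7500 = 5866.8750
edge 6: (8,39.5)→(2.5,21.5)  cross = 8·21.5 − 2.5·39.5 = 73.2500; (r_i+r_j)·cross = 10.5·73.2500 = 769.1250
edge 7: (2.5,21.5)→(2,17.5)  cross = 2.5·17.5 − 2·21.5 = 0.7500; (r_i+r_j)·cross = 4.5·0.7500 = 3.3750
edge 8: (2,17.5)→(1.5,5)  cross = 2·5 − 1.5·17.5 = -16.2500; (r_i+r_j)·cross = 3.5·-16.2500 = -56.8750
Σcross = 921.7500 → A = |Σcross|/2 = 460.8750 mm²
Σ(r_i+r_j)·cross = 29623.6250 → first moment M = |Σ|/6 = 4937.2708
R_c = M/A = 4937.2708/460.8750 = 10.7128 mm
θ = 276° = 4.817109 rad
V = θ·R_c·A = 4.817109·10.7128·460.8750 = 23783.370 mm³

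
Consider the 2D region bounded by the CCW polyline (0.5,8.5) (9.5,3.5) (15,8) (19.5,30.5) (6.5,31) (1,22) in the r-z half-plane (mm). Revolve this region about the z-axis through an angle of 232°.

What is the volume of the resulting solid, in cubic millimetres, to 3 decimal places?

Profile (r,z), 6 vertices: (0.5,8.5) (9.5,3.5) (15,8) (19.5,30.5) (6.5,31) (1,22)
edge 0: (0.5,8.5)→(9.5,3.5)  cross = 0.5·3.5 − 9.5·8.5 = -79.0000; (r_i+r_j)·cross = 10·-79.0000 = -790.0000
edge 1: (9.5,3.5)→(15,8)  cross = 9.5·8 − 15·3.5 = 23.5000; (r_i+r_j)·cross = 24.5·23.5000 = 575.7500
edge 2: (15,8)→(19.5,30.5)  cross = 15·30.5 − 19.5·8 = 301.5000; (r_i+r_j)·cross = 34.5·301.5000 = 10401.7500
edge 3: (19.5,30.5)→(6.5,31)  cross = 19.5·31 − 6.5·30.5 = 406.2500; (r_i+r_j)·cross = 26·406.2500 = 10562.5000
edge 4: (6.5,31)→(1,22)  cross = 6.5·22 − 1·31 = 112.0000; (r_i+r_j)·cross = 7.5·112.0000 = 840.0000
edge 5: (1,22)→(0.5,8.5)  cross = 1·8.5 − 0.5·22 = -2.5000; (r_i+r_j)·cross = 1.5·-2.5000 = -3.7500
Σcross = 761.7500 → A = |Σcross|/2 = 380.8750 mm²
Σ(r_i+r_j)·cross = 21586.2500 → first moment M = |Σ|/6 = 3597.7083
R_c = M/A = 3597.7083/380.8750 = 9.4459 mm
θ = 232° = 4.049164 rad
V = θ·R_c·A = 4.049164·9.4459·380.8750 = 14567.711 mm³

Volume = 14567.711 mm³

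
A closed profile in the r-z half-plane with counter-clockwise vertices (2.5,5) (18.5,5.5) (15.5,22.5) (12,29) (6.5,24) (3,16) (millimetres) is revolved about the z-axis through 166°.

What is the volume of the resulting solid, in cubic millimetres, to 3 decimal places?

Profile (r,z), 6 vertices: (2.5,5) (18.5,5.5) (15.5,22.5) (12,29) (6.5,24) (3,16)
edge 0: (2.5,5)→(18.5,5.5)  cross = 2.5·5.5 − 18.5·5 = -78.7500; (r_i+r_j)·cross = 21·-78.7500 = -1653.7500
edge 1: (18.5,5.5)→(15.5,22.5)  cross = 18.5·22.5 − 15.5·5.5 = 331.0000; (r_i+r_j)·cross = 34·331.0000 = 11254.0000
edge 2: (15.5,22.5)→(12,29)  cross = 15.5·29 − 12·22.5 = 179.5000; (r_i+r_j)·cross = 27.5·179.5000 = 4936.2500
edge 3: (12,29)→(6.5,24)  cross = 12·24 − 6.5·29 = 99.5000; (r_i+r_j)·cross = 18.5·99.5000 = 1840.7500
edge 4: (6.5,24)→(3,16)  cross = 6.5·16 − 3·24 = 32.0000; (r_i+r_j)·cross = 9.5·32.0000 = 304.0000
edge 5: (3,16)→(2.5,5)  cross = 3·5 − 2.5·16 = -25.0000; (r_i+r_j)·cross = 5.5·-25.0000 = -137.5000
Σcross = 538.2500 → A = |Σcross|/2 = 269.1250 mm²
Σ(r_i+r_j)·cross = 16543.7500 → first moment M = |Σ|/6 = 2757.2917
R_c = M/A = 2757.2917/269.1250 = 10.2454 mm
θ = 166° = 2.897247 rad
V = θ·R_c·A = 2.897247·10.2454·269.1250 = 7988.554 mm³

Volume = 7988.554 mm³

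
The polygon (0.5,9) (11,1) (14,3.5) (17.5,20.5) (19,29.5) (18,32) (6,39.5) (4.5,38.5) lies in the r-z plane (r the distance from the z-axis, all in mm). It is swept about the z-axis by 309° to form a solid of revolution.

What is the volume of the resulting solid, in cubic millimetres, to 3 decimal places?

Volume = 24437.449 mm³

Profile (r,z), 8 vertices: (0.5,9) (11,1) (14,3.5) (17.5,20.5) (19,29.5) (18,32) (6,39.5) (4.5,38.5)
edge 0: (0.5,9)→(11,1)  cross = 0.5·1 − 11·9 = -98.5000; (r_i+r_j)·cross = 11.5·-98.5000 = -1132.7500
edge 1: (11,1)→(14,3.5)  cross = 11·3.5 − 14·1 = 24.5000; (r_i+r_j)·cross = 25·24.5000 = 612.5000
edge 2: (14,3.5)→(17.5,20.5)  cross = 14·20.5 − 17.5·3.5 = 225.7500; (r_i+r_j)·cross = 31.5·225.7500 = 7111.1250
edge 3: (17.5,20.5)→(19,29.5)  cross = 17.5·29.5 − 19·20.5 = 126.7500; (r_i+r_j)·cross = 36.5·126.7500 = 4626.3750
edge 4: (19,29.5)→(18,32)  cross = 19·32 − 18·29.5 = 77.0000; (r_i+r_j)·cross = 37·77.0000 = 2849.0000
edge 5: (18,32)→(6,39.5)  cross = 18·39.5 − 6·32 = 519.0000; (r_i+r_j)·cross = 24·519.0000 = 12456.0000
edge 6: (6,39.5)→(4.5,38.5)  cross = 6·38.5 − 4.5·39.5 = 53.2500; (r_i+r_j)·cross = 10.5·53.2500 = 559.1250
edge 7: (4.5,38.5)→(0.5,9)  cross = 4.5·9 − 0.5·38.5 = 21.2500; (r_i+r_j)·cross = 5·21.2500 = 106.2500
Σcross = 949.0000 → A = |Σcross|/2 = 474.5000 mm²
Σ(r_i+r_j)·cross = 27187.6250 → first moment M = |Σ|/6 = 4531.2708
R_c = M/A = 4531.2708/474.5000 = 9.5496 mm
θ = 309° = 5.393067 rad
V = θ·R_c·A = 5.393067·9.5496·474.5000 = 24437.449 mm³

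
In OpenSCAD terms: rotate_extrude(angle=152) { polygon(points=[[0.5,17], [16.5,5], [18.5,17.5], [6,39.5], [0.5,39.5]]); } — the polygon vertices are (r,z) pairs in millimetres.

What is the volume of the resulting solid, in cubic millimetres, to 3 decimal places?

Volume = 8345.362 mm³

Profile (r,z), 5 vertices: (0.5,17) (16.5,5) (18.5,17.5) (6,39.5) (0.5,39.5)
edge 0: (0.5,17)→(16.5,5)  cross = 0.5·5 − 16.5·17 = -278.0000; (r_i+r_j)·cross = 17·-278.0000 = -4726.0000
edge 1: (16.5,5)→(18.5,17.5)  cross = 16.5·17.5 − 18.5·5 = 196.2500; (r_i+r_j)·cross = 35·196.2500 = 6868.7500
edge 2: (18.5,17.5)→(6,39.5)  cross = 18.5·39.5 − 6·17.5 = 625.7500; (r_i+r_j)·cross = 24.5·625.7500 = 15330.8750
edge 3: (6,39.5)→(0.5,39.5)  cross = 6·39.5 − 0.5·39.5 = 217.2500; (r_i+r_j)·cross = 6.5·217.2500 = 1412.1250
edge 4: (0.5,39.5)→(0.5,17)  cross = 0.5·17 − 0.5·39.5 = -11.2500; (r_i+r_j)·cross = 1·-11.2500 = -11.2500
Σcross = 750.0000 → A = |Σcross|/2 = 375.0000 mm²
Σ(r_i+r_j)·cross = 18874.5000 → first moment M = |Σ|/6 = 3145.7500
R_c = M/A = 3145.7500/375.0000 = 8.3887 mm
θ = 152° = 2.652900 rad
V = θ·R_c·A = 2.652900·8.3887·375.0000 = 8345.362 mm³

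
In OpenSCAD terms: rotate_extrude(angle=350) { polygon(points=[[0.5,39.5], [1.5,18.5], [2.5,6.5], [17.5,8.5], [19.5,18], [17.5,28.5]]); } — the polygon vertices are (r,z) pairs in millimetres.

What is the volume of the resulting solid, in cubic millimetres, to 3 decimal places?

Volume = 24964.026 mm³

Profile (r,z), 6 vertices: (0.5,39.5) (1.5,18.5) (2.5,6.5) (17.5,8.5) (19.5,18) (17.5,28.5)
edge 0: (0.5,39.5)→(1.5,18.5)  cross = 0.5·18.5 − 1.5·39.5 = -50.0000; (r_i+r_j)·cross = 2·-50.0000 = -100.0000
edge 1: (1.5,18.5)→(2.5,6.5)  cross = 1.5·6.5 − 2.5·18.5 = -36.5000; (r_i+r_j)·cross = 4·-36.5000 = -146.0000
edge 2: (2.5,6.5)→(17.5,8.5)  cross = 2.5·8.5 − 17.5·6.5 = -92.5000; (r_i+r_j)·cross = 20·-92.5000 = -1850.0000
edge 3: (17.5,8.5)→(19.5,18)  cross = 17.5·18 − 19.5·8.5 = 149.2500; (r_i+r_j)·cross = 37·149.2500 = 5522.2500
edge 4: (19.5,18)→(17.5,28.5)  cross = 19.5·28.5 − 17.5·18 = 240.7500; (r_i+r_j)·cross = 37·240.7500 = 8907.7500
edge 5: (17.5,28.5)→(0.5,39.5)  cross = 17.5·39.5 − 0.5·28.5 = 677.0000; (r_i+r_j)·cross = 18·677.0000 = 12186.0000
Σcross = 888.0000 → A = |Σcross|/2 = 444.0000 mm²
Σ(r_i+r_j)·cross = 24520.0000 → first moment M = |Σ|/6 = 4086.6667
R_c = M/A = 4086.6667/444.0000 = 9.2042 mm
θ = 350° = 6.108652 rad
V = θ·R_c·A = 6.108652·9.2042·444.0000 = 24964.026 mm³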